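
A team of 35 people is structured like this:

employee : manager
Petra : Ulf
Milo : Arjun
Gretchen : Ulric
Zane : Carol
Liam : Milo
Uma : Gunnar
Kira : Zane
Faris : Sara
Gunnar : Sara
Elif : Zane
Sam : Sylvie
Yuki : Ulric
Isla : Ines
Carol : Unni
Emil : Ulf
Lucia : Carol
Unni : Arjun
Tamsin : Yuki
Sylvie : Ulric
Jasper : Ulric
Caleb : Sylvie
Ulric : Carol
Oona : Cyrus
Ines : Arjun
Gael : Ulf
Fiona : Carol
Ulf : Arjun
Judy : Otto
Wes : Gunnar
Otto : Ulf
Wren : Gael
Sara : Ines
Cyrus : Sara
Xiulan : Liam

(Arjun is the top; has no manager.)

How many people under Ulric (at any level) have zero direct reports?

The people in Ulric's organization with no one reporting to them are Jasper, Caleb, Sam, Gretchen, Tamsin. That is 5.

5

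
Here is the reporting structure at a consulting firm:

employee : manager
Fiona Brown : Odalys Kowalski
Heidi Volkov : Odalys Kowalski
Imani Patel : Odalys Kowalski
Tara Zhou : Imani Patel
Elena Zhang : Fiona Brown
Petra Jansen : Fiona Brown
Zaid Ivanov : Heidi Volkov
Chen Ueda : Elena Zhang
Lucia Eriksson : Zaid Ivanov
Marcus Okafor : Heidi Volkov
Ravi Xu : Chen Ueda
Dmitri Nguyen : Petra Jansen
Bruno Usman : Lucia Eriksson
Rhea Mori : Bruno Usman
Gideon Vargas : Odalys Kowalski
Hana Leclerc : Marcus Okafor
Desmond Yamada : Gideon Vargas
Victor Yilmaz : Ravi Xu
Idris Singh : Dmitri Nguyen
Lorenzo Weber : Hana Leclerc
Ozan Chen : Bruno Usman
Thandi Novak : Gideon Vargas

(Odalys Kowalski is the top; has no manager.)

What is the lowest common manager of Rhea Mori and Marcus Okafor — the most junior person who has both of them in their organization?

Rhea Mori's chain of managers is Bruno Usman, Lucia Eriksson, Zaid Ivanov, Heidi Volkov, Odalys Kowalski. Marcus Okafor's chain of managers is Heidi Volkov, Odalys Kowalski. The first manager that appears in both chains is Heidi Volkov.

Heidi Volkov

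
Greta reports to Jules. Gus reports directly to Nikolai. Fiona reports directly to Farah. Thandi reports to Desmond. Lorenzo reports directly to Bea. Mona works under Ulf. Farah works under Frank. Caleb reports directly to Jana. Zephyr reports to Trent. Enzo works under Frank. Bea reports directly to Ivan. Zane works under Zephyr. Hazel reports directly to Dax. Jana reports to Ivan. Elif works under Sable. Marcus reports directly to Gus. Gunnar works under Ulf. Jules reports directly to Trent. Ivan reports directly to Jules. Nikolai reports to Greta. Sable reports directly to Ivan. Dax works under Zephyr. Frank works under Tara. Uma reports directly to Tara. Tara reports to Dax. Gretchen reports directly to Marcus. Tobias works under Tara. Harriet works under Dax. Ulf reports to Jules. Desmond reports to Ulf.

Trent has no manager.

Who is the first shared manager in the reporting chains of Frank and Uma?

Tara

Frank's chain of managers is Tara, Dax, Zephyr, Trent. Uma's chain of managers is Tara, Dax, Zephyr, Trent. The first manager that appears in both chains is Tara.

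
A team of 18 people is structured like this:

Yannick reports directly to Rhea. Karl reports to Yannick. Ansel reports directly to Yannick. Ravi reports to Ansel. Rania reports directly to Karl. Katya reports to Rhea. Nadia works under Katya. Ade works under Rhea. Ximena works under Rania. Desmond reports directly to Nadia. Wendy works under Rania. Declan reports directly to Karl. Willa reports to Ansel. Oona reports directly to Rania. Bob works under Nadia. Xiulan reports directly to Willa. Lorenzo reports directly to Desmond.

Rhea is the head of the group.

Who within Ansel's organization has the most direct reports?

Ansel

Direct-report counts within Ansel's organization: Ansel has 2; Willa has 1. The largest is 2, held by Ansel.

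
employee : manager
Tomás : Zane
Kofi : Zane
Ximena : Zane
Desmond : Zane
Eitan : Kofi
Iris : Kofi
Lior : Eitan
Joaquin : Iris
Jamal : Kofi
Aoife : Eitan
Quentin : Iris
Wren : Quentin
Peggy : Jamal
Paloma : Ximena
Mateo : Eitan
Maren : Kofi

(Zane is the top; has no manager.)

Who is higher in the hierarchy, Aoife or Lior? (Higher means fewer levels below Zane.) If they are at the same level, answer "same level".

same level

Both Aoife and Lior are 3 levels below Zane.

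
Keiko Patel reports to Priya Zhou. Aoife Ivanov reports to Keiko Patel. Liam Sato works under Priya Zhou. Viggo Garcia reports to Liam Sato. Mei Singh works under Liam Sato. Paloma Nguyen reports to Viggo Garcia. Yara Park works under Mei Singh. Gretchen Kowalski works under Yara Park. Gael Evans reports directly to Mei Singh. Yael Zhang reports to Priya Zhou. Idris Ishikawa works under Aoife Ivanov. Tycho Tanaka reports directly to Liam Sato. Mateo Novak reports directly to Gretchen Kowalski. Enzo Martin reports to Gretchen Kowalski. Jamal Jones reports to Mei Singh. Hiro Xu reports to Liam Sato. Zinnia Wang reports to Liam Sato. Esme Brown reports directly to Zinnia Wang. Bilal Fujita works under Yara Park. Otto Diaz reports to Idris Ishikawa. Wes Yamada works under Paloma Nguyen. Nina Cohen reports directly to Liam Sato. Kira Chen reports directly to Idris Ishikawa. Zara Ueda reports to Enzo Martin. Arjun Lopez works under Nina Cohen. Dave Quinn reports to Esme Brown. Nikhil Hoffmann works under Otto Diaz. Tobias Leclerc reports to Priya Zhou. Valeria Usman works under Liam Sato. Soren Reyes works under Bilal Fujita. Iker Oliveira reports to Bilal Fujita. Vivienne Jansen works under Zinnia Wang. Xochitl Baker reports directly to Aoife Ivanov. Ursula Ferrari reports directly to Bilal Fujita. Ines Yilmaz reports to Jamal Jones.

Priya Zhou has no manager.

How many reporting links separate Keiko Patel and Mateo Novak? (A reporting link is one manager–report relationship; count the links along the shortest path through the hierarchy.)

6

Keiko Patel is 1 level below Priya Zhou, and Mateo Novak is 5 levels below Priya Zhou (their lowest common manager). The shortest path runs up from Keiko Patel to Priya Zhou and back down to Mateo Novak: 1 + 5 = 6 links.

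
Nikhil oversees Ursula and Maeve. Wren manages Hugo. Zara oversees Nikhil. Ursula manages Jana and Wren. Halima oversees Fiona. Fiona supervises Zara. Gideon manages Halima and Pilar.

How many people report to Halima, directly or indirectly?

Halima directly manages Fiona. Under Fiona: Zara, Nikhil, Maeve, Ursula, Jana, Wren, Hugo (7). That's 8 in total.

8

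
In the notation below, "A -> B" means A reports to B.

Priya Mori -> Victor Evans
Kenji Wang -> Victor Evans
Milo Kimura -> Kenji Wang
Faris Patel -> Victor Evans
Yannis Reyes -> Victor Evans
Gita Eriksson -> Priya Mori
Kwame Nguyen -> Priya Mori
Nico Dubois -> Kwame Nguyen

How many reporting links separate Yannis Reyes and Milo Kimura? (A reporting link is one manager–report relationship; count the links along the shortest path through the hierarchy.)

Yannis Reyes is 1 level below Victor Evans, and Milo Kimura is 2 levels below Victor Evans (their lowest common manager). The shortest path runs up from Yannis Reyes to Victor Evans and back down to Milo Kimura: 1 + 2 = 3 links.

3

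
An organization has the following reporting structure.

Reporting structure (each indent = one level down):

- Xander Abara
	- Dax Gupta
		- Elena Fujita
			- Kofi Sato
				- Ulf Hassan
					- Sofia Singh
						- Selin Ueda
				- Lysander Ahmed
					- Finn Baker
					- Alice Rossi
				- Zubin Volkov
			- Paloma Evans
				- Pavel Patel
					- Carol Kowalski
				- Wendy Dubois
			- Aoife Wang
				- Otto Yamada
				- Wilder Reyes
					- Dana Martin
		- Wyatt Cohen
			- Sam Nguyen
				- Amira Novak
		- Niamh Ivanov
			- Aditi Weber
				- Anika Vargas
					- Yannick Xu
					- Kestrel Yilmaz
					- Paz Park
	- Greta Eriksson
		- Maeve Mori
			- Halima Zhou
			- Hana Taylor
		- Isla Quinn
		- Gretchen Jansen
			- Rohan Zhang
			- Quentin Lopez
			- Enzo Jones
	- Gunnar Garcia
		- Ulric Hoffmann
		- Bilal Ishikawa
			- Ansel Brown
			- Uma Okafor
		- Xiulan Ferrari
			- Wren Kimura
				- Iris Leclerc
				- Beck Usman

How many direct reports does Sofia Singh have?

1

Sofia Singh directly manages Selin Ueda. That is 1 direct report.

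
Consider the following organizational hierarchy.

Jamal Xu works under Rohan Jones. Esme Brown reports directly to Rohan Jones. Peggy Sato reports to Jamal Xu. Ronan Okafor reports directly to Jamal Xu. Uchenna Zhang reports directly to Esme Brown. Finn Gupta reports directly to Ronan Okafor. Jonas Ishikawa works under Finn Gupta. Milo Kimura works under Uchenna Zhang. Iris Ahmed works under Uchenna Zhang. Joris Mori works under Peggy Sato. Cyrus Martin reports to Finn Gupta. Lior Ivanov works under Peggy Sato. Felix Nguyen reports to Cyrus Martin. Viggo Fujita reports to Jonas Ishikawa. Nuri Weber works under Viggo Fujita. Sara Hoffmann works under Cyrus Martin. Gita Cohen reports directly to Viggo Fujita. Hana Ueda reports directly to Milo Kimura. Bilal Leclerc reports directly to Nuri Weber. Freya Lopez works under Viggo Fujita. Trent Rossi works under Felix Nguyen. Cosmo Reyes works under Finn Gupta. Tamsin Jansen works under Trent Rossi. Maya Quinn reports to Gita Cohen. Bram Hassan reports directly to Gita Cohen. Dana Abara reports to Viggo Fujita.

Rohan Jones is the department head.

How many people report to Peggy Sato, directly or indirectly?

Peggy Sato directly manages Joris Mori, Lior Ivanov. Joris Mori has no reports. Lior Ivanov has no reports. So Peggy Sato's organization is 2 direct reports plus everyone under them: 1 + 1 = 2.

2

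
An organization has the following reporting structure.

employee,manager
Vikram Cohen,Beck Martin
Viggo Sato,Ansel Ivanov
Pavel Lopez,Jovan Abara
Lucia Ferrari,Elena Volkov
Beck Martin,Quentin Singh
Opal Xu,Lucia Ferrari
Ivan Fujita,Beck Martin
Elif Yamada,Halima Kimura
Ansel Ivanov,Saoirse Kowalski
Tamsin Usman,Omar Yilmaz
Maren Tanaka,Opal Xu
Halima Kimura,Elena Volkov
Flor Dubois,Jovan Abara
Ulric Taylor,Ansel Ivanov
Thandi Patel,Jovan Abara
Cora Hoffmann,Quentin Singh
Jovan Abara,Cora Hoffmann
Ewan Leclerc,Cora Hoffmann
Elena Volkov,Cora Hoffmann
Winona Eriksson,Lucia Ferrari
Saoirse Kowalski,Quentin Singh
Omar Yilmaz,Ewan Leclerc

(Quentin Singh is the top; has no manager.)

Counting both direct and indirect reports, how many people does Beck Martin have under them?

Beck Martin directly manages Ivan Fujita, Vikram Cohen. Ivan Fujita has no reports. Vikram Cohen has no reports. So Beck Martin's organization is 2 direct reports plus everyone under them: 1 + 1 = 2.

2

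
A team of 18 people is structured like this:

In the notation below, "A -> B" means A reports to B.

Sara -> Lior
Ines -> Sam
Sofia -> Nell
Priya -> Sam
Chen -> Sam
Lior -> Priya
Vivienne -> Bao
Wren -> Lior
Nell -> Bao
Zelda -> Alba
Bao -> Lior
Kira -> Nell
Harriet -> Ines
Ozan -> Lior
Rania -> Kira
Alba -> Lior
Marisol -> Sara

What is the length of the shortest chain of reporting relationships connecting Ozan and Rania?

Ozan is 1 level below Lior, and Rania is 4 levels below Lior (their lowest common manager). The shortest path runs up from Ozan to Lior and back down to Rania: 1 + 4 = 5 links.

5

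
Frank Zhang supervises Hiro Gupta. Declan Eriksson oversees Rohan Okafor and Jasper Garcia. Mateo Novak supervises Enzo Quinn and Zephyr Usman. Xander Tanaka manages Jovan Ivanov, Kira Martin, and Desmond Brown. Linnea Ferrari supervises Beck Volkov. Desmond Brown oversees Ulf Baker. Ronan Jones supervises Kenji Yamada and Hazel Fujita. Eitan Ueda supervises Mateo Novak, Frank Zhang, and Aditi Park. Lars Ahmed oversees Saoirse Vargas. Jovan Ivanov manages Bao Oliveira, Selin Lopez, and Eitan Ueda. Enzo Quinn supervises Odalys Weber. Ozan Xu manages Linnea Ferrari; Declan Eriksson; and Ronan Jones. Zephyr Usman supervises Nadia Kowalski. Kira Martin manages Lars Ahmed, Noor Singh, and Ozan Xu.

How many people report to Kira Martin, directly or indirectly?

12

Kira Martin directly manages Lars Ahmed, Noor Singh, Ozan Xu. Under Lars Ahmed: Saoirse Vargas (1). Noor Singh has no reports. Under Ozan Xu: Declan Eriksson, Jasper Garcia, Rohan Okafor, Ronan Jones, Hazel Fujita, Kenji Yamada, Linnea Ferrari, Beck Volkov (8). So Kira Martin's organization is 3 direct reports plus everyone under them: 2 + 1 + 9 = 12.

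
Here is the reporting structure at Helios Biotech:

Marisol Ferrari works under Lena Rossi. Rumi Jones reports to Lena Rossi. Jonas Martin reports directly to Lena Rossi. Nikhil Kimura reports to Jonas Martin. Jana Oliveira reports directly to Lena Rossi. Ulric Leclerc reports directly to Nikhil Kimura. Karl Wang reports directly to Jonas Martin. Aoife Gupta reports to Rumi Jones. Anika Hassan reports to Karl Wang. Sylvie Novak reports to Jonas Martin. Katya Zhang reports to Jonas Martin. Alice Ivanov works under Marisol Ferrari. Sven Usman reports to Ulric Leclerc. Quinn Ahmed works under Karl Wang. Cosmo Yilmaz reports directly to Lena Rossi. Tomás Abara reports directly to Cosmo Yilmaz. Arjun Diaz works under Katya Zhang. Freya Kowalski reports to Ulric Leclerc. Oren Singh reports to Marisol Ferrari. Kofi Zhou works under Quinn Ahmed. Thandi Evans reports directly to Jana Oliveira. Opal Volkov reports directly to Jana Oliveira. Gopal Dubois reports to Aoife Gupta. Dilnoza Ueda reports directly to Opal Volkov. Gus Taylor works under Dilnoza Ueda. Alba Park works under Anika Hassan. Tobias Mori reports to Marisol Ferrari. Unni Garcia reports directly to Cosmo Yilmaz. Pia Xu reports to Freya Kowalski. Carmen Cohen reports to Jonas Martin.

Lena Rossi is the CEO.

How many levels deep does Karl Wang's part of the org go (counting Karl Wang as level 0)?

2

The longest chain under Karl Wang runs Karl Wang → Quinn Ahmed → Kofi Zhou, which is 2 levels below Karl Wang.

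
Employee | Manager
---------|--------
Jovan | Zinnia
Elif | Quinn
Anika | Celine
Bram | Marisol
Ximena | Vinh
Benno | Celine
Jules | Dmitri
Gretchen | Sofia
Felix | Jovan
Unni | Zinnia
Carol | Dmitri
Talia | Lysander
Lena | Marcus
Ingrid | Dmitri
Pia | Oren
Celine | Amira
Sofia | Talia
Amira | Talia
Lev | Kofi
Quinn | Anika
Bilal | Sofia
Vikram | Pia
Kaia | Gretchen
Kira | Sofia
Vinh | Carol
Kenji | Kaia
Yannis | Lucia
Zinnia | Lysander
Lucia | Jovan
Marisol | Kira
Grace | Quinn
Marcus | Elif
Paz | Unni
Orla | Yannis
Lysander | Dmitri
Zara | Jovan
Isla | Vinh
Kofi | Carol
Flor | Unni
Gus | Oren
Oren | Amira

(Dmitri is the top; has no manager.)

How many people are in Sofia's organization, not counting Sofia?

7

Sofia directly manages Kira, Bilal, Gretchen. Under Kira: Marisol, Bram (2). Bilal has no reports. Under Gretchen: Kaia, Kenji (2). So Sofia's organization is 3 direct reports plus everyone under them: 3 + 1 + 3 = 7.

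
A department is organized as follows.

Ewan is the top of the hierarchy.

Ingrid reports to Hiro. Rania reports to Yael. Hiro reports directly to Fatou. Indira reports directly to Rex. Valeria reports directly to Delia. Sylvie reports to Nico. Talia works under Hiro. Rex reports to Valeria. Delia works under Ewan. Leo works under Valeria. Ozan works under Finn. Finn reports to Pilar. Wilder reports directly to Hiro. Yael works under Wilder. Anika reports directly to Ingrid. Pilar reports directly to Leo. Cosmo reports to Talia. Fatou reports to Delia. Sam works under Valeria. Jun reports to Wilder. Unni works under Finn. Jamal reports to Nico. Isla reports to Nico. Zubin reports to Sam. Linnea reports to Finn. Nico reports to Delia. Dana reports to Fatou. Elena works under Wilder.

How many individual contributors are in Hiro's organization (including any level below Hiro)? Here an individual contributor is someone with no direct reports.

The people in Hiro's organization with no one reporting to them are Cosmo, Elena, Jun, Rania, Anika. That is 5.

5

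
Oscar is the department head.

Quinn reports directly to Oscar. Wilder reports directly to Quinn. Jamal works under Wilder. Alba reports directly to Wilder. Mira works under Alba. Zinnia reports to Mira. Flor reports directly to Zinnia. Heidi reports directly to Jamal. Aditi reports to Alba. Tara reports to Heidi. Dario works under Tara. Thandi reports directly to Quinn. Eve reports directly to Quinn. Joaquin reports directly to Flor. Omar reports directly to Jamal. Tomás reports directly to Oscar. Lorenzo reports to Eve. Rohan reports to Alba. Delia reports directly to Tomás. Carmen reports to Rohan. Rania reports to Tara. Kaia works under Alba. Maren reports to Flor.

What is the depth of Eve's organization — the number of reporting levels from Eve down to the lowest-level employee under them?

1

The longest chain under Eve runs Eve → Lorenzo, which is 1 level below Eve.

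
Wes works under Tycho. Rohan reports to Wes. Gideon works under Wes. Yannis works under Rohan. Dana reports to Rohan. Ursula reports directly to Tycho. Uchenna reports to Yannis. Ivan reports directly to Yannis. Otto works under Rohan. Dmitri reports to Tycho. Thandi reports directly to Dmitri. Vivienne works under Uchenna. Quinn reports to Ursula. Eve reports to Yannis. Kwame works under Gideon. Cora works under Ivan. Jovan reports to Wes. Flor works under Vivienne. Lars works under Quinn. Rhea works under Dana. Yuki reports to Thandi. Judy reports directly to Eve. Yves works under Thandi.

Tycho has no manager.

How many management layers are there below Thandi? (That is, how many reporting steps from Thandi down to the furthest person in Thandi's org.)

The longest chain under Thandi runs Thandi → Yves, which is 1 level below Thandi.

1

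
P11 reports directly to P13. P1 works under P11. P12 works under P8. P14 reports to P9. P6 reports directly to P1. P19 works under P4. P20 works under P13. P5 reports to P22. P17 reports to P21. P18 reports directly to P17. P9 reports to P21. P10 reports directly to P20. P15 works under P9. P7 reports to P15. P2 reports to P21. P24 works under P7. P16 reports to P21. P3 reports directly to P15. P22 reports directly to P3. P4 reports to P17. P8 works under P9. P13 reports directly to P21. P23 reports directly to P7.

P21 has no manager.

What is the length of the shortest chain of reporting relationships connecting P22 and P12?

P22 is 3 levels below P9, and P12 is 2 levels below P9 (their lowest common manager). The shortest path runs up from P22 to P9 and back down to P12: 3 + 2 = 5 links.

5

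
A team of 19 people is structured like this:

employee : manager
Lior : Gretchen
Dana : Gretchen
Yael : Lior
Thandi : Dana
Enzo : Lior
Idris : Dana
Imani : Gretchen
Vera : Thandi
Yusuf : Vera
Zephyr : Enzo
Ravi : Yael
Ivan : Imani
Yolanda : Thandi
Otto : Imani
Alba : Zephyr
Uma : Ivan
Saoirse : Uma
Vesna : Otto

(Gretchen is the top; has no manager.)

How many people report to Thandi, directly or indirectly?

Thandi directly manages Vera, Yolanda. Under Vera: Yusuf (1). Yolanda has no reports. So Thandi's organization is 2 direct reports plus everyone under them: 2 + 1 = 3.

3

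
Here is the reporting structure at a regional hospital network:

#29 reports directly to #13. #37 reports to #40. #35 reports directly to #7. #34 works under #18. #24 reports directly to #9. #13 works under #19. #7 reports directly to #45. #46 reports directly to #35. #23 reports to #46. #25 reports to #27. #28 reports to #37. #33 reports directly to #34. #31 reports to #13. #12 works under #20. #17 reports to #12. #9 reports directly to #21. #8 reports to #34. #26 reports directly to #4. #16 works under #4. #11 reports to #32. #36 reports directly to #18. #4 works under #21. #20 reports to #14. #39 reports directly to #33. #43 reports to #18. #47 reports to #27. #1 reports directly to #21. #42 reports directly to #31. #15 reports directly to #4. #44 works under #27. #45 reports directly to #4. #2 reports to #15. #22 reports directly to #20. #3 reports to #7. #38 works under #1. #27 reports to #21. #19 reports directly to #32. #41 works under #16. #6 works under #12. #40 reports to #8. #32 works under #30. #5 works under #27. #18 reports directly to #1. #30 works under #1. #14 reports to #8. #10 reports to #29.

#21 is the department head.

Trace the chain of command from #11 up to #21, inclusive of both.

#11 reports to #32. #32 reports to #30. #30 reports to #1. #1 reports to #21. #21 is at the top.

#11 -> #32 -> #30 -> #1 -> #21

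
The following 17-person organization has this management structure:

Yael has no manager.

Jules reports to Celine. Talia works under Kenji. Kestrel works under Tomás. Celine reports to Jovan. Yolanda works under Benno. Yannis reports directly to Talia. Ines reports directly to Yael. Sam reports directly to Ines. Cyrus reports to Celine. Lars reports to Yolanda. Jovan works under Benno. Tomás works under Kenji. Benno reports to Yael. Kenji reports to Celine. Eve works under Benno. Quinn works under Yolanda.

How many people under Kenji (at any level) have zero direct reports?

The people in Kenji's organization with no one reporting to them are Yannis, Kestrel. That is 2.

2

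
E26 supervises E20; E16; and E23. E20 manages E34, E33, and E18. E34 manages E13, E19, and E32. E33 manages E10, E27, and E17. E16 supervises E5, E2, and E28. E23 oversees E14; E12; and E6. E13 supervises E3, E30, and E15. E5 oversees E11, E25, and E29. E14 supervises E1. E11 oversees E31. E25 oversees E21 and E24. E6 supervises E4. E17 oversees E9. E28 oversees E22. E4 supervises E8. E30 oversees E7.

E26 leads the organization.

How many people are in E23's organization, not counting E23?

E23 directly manages E14, E12, E6. Under E14: E1 (1). E12 has no reports. Under E6: E4, E8 (2). So E23's organization is 3 direct reports plus everyone under them: 2 + 1 + 3 = 6.

6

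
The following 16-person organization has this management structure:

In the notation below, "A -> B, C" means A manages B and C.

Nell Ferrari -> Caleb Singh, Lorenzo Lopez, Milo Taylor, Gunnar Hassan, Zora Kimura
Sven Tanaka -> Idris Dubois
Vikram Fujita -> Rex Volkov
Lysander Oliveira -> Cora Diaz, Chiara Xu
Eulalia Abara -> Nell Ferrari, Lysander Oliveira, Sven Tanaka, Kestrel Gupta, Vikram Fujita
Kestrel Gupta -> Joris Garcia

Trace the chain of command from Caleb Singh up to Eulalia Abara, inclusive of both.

Caleb Singh reports to Nell Ferrari. Nell Ferrari reports to Eulalia Abara. Eulalia Abara is at the top.

Caleb Singh -> Nell Ferrari -> Eulalia Abara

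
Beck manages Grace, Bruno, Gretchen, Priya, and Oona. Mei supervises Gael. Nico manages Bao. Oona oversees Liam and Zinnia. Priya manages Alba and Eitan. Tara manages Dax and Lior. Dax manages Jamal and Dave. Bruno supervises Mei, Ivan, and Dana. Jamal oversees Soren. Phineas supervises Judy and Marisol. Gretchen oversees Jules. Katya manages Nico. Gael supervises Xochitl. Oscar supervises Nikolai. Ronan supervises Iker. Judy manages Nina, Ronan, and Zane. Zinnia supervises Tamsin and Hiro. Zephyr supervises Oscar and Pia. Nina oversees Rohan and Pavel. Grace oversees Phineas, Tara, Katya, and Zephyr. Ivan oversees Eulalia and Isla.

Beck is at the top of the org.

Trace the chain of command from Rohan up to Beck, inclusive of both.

Rohan -> Nina -> Judy -> Phineas -> Grace -> Beck

Rohan reports to Nina. Nina reports to Judy. Judy reports to Phineas. Phineas reports to Grace. Grace reports to Beck. Beck is at the top.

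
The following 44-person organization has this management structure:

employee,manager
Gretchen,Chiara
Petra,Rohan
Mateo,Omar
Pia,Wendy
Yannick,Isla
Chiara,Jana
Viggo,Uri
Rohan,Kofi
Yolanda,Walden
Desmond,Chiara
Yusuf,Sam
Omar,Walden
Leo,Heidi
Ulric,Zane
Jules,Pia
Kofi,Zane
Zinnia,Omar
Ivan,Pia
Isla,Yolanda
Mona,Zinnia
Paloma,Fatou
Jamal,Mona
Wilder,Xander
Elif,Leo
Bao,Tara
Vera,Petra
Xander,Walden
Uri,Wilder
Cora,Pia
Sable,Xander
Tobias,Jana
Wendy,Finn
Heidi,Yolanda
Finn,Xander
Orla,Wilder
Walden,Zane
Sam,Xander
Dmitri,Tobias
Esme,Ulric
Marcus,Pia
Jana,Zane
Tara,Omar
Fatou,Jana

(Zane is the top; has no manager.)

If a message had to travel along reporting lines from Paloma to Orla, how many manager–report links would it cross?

Paloma is 3 levels below Zane, and Orla is 4 levels below Zane (their lowest common manager). The shortest path runs up from Paloma to Zane and back down to Orla: 3 + 4 = 7 links.

7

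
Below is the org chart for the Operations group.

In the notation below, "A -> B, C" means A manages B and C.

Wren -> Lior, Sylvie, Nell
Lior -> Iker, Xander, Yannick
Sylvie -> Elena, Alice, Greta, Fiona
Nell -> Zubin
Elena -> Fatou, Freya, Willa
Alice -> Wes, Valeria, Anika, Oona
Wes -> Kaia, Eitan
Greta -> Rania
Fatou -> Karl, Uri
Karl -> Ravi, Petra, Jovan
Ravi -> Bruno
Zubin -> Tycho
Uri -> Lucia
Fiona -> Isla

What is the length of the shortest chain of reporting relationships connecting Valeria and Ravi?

6

Valeria is 2 levels below Sylvie, and Ravi is 4 levels below Sylvie (their lowest common manager). The shortest path runs up from Valeria to Sylvie and back down to Ravi: 2 + 4 = 6 links.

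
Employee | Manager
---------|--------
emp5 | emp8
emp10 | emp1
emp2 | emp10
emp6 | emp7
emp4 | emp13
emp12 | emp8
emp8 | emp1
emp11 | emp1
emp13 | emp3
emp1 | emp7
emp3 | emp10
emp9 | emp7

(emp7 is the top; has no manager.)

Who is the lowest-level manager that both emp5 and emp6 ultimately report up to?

emp5's chain of managers is emp8, emp1, emp7. emp6's chain of managers is emp7. The first manager that appears in both chains is emp7.

emp7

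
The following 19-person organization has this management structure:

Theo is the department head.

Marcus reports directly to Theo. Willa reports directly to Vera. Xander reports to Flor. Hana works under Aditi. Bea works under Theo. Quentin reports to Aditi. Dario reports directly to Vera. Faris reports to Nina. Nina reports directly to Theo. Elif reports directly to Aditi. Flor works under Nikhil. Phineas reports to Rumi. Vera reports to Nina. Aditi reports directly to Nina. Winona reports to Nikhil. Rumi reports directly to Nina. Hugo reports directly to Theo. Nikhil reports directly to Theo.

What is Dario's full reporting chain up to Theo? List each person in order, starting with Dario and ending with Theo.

Dario -> Vera -> Nina -> Theo

Dario reports to Vera. Vera reports to Nina. Nina reports to Theo. Theo is at the top.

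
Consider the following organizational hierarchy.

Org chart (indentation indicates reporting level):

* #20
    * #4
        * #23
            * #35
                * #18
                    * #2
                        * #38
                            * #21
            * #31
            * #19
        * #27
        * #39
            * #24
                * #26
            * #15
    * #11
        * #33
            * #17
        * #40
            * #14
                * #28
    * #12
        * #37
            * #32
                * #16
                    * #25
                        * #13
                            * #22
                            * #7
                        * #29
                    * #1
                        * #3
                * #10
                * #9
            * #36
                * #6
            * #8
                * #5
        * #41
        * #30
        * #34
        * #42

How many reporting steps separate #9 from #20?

4

Chain from #9 up to #20: #9 → #32 → #37 → #12 → #20. That is 4 steps up, so #9 is 4 levels below #20.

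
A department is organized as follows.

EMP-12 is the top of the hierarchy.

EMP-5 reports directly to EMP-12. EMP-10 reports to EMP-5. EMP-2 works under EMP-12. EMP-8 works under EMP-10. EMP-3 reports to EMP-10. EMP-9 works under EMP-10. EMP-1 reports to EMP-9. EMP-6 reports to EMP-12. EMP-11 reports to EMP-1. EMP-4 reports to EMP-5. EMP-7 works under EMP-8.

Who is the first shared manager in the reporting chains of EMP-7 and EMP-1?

EMP-10

EMP-7's chain of managers is EMP-8, EMP-10, EMP-5, EMP-12. EMP-1's chain of managers is EMP-9, EMP-10, EMP-5, EMP-12. The first manager that appears in both chains is EMP-10.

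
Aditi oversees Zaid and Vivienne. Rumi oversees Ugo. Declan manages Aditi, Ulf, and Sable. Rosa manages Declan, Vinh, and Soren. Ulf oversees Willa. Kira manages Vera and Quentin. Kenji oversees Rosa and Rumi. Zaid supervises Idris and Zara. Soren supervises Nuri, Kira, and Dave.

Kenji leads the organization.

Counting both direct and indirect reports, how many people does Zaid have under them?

2

Zaid directly manages Zara, Idris. Zara has no reports. Idris has no reports. So Zaid's organization is 2 direct reports plus everyone under them: 1 + 1 = 2.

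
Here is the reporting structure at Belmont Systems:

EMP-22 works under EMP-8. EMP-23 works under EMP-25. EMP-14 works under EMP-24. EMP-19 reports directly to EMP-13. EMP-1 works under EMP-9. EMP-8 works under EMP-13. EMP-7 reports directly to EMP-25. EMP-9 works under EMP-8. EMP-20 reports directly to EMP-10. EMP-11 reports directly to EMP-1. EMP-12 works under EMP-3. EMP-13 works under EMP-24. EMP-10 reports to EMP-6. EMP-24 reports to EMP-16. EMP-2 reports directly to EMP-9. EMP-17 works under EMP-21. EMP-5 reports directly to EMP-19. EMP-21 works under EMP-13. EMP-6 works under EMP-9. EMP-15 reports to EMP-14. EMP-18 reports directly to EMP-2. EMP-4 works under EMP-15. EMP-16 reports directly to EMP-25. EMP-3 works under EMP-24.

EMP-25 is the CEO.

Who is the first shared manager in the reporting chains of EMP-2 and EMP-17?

EMP-13

EMP-2's chain of managers is EMP-9, EMP-8, EMP-13, EMP-24, EMP-16, EMP-25. EMP-17's chain of managers is EMP-21, EMP-13, EMP-24, EMP-16, EMP-25. The first manager that appears in both chains is EMP-13.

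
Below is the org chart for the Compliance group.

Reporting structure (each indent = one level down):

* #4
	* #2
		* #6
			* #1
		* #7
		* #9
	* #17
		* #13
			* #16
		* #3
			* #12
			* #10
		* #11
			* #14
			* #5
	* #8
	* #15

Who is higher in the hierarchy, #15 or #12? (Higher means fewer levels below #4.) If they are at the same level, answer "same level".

#15 is 1 level below #4; #12 is 3. #15 is higher.

#15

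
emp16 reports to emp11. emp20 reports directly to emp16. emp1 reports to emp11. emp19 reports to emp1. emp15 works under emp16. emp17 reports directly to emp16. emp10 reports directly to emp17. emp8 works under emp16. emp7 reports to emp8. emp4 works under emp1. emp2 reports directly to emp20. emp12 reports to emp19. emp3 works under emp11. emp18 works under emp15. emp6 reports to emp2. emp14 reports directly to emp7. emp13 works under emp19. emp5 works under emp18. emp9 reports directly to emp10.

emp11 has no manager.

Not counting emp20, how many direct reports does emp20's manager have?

3

emp20 reports to emp16. emp16's other direct reports are emp15, emp17, emp8 — 3 peers.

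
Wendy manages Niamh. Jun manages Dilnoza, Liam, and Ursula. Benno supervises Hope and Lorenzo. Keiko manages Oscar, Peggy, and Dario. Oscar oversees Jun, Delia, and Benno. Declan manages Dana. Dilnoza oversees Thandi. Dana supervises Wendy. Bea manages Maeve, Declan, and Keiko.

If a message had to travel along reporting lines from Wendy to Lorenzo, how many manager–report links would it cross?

Wendy is 3 levels below Bea, and Lorenzo is 4 levels below Bea (their lowest common manager). The shortest path runs up from Wendy to Bea and back down to Lorenzo: 3 + 4 = 7 links.

7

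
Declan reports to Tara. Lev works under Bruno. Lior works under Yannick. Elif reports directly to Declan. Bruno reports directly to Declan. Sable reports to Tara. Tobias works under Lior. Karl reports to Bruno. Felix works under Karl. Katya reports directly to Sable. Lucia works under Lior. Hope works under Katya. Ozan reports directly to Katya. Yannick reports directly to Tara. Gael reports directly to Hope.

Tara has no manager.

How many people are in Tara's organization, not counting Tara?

15

Tara directly manages Sable, Declan, Yannick. Under Sable: Katya, Ozan, Hope, Gael (4). Under Declan: Elif, Bruno, Lev, Karl, Felix (5). Under Yannick: Lior, Lucia, Tobias (3). So Tara's organization is 3 direct reports plus everyone under them: 5 + 6 + 4 = 15.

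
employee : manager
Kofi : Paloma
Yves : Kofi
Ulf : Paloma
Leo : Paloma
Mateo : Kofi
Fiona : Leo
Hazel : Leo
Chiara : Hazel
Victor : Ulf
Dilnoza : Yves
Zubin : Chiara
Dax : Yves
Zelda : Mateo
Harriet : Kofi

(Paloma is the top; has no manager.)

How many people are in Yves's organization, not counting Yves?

2

Yves directly manages Dilnoza, Dax. Dilnoza has no reports. Dax has no reports. So Yves's organization is 2 direct reports plus everyone under them: 1 + 1 = 2.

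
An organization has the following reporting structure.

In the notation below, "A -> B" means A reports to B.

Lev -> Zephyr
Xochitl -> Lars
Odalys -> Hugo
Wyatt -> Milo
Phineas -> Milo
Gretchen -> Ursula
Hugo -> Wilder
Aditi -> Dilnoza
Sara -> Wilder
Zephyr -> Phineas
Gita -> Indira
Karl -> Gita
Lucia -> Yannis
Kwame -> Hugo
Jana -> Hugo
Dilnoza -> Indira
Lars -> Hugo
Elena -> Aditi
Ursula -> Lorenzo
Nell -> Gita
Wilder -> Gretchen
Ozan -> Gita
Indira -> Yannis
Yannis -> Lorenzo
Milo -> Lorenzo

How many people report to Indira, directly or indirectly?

7

Indira directly manages Dilnoza, Gita. Under Dilnoza: Aditi, Elena (2). Under Gita: Ozan, Nell, Karl (3). So Indira's organization is 2 direct reports plus everyone under them: 3 + 4 = 7.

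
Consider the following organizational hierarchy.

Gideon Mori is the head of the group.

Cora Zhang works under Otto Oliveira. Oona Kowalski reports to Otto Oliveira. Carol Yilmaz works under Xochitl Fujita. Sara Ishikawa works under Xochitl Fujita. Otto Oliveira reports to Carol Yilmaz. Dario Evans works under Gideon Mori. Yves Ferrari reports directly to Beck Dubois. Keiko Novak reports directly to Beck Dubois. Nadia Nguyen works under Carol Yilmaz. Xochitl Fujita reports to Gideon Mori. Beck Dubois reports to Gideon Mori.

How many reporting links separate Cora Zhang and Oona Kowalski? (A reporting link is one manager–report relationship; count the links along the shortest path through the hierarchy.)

Cora Zhang is 1 level below Otto Oliveira, and Oona Kowalski is 1 level below Otto Oliveira (their lowest common manager). The shortest path runs up from Cora Zhang to Otto Oliveira and back down to Oona Kowalski: 1 + 1 = 2 links.

2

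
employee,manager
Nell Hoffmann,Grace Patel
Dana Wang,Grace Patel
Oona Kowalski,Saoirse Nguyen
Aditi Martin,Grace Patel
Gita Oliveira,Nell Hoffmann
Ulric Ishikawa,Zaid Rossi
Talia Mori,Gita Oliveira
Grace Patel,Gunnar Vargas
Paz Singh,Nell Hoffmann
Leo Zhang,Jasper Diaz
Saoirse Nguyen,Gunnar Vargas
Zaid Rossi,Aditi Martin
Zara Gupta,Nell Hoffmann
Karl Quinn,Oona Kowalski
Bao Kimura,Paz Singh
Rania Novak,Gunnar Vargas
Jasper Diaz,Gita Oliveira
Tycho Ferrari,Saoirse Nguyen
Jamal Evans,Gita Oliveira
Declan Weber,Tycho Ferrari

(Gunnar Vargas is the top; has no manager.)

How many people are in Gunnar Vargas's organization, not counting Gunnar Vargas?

Gunnar Vargas directly manages Grace Patel, Saoirse Nguyen, Rania Novak. Under Grace Patel: Aditi Martin, Zaid Rossi, Ulric Ishikawa, Nell Hoffmann, Paz Singh, Bao Kimura, Zara Gupta, Gita Oliveira, Talia Mori, Jamal Evans, Jasper Diaz, Leo Zhang, Dana Wang (13). Under Saoirse Nguyen: Oona Kowalski, Karl Quinn, Tycho Ferrari, Declan Weber (4). Rania Novak has no reports. So Gunnar Vargas's organization is 3 direct reports plus everyone under them: 14 + 5 + 1 = 20.

20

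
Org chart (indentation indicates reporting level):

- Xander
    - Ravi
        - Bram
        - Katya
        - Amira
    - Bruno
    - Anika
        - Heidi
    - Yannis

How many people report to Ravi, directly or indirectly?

Ravi directly manages Bram, Katya, Amira. Bram has no reports. Katya has no reports. Amira has no reports. So Ravi's organization is 3 direct reports plus everyone under them: 1 + 1 + 1 = 3.

3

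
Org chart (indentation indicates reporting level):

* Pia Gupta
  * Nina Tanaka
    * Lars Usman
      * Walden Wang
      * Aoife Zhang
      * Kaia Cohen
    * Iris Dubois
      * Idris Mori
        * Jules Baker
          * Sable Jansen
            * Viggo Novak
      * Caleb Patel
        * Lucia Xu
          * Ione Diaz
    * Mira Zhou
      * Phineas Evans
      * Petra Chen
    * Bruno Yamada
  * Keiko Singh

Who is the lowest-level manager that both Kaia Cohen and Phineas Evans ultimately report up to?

Kaia Cohen's chain of managers is Lars Usman, Nina Tanaka, Pia Gupta. Phineas Evans's chain of managers is Mira Zhou, Nina Tanaka, Pia Gupta. The first manager that appears in both chains is Nina Tanaka.

Nina Tanaka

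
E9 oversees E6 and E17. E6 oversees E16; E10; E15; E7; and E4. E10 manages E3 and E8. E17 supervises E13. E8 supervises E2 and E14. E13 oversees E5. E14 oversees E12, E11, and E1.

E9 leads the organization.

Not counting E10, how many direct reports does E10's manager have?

4

E10 reports to E6. E6's other direct reports are E4, E15, E16, E7 — 4 peers.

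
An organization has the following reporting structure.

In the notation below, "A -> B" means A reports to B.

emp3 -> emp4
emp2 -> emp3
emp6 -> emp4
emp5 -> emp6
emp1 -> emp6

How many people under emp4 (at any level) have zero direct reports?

3

The people in emp4's organization with no one reporting to them are emp1, emp5, emp2. That is 3.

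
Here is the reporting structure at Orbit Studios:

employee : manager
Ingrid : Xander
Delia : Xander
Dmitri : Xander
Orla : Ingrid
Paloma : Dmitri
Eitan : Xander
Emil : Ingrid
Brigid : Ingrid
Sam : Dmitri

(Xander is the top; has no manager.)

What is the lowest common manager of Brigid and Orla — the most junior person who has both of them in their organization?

Brigid's chain of managers is Ingrid, Xander. Orla's chain of managers is Ingrid, Xander. The first manager that appears in both chains is Ingrid.

Ingrid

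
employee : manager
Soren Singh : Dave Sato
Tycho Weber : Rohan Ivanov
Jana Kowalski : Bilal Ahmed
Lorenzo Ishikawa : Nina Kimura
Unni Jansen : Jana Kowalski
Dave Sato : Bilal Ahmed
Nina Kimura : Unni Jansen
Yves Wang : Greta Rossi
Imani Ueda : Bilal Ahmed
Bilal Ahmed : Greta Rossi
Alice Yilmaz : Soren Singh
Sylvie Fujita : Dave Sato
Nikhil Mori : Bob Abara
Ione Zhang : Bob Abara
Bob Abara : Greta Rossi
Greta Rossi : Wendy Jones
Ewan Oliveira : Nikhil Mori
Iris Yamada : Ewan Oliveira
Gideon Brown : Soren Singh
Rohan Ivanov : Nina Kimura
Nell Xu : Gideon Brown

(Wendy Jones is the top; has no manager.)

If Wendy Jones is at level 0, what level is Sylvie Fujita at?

4

Chain from Sylvie Fujita up to Wendy Jones: Sylvie Fujita → Dave Sato → Bilal Ahmed → Greta Rossi → Wendy Jones. That is 4 steps up, so Sylvie Fujita is 4 levels below Wendy Jones.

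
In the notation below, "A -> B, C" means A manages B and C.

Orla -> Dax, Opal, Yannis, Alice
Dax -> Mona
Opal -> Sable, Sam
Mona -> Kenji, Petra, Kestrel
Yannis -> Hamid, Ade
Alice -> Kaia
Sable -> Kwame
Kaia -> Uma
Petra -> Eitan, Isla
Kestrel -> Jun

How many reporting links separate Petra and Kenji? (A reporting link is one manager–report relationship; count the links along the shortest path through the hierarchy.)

2

Petra is 1 level below Mona, and Kenji is 1 level below Mona (their lowest common manager). The shortest path runs up from Petra to Mona and back down to Kenji: 1 + 1 = 2 links.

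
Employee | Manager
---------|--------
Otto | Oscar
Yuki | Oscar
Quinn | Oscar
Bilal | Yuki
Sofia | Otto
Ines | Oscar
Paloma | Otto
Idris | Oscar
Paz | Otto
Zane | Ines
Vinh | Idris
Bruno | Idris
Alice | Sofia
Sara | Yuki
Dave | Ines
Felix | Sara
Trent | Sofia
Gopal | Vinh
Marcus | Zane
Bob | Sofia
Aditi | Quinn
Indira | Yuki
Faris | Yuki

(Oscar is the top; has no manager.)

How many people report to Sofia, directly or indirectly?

3

Sofia directly manages Alice, Trent, Bob. Alice has no reports. Trent has no reports. Bob has no reports. So Sofia's organization is 3 direct reports plus everyone under them: 1 + 1 + 1 = 3.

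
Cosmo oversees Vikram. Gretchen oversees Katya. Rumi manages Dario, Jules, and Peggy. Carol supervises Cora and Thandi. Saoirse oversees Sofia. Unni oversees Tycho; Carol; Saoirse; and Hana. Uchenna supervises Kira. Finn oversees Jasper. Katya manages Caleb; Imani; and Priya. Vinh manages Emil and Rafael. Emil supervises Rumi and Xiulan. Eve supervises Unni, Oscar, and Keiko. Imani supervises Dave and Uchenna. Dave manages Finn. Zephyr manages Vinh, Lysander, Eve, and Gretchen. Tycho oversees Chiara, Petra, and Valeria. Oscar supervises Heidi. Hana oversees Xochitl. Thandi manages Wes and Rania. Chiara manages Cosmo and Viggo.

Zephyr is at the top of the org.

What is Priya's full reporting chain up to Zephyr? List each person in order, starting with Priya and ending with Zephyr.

Priya -> Katya -> Gretchen -> Zephyr

Priya reports to Katya. Katya reports to Gretchen. Gretchen reports to Zephyr. Zephyr is at the top.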